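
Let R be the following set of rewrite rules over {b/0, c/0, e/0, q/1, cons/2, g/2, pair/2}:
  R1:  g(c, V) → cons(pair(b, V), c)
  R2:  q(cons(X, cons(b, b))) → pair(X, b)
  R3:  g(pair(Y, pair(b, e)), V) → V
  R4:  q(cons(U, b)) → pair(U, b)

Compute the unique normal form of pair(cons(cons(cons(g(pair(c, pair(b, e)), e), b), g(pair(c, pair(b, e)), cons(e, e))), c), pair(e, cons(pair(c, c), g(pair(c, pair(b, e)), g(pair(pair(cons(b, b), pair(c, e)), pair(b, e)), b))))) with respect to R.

1. pair(cons(cons(cons(g(pair(c, pair(b, e)), e), b), g(pair(c, pair(b, e)), cons(e, e))), c), pair(e, cons(pair(c, c), g(pair(c, pair(b, e)), g(pair(pair(cons(b, b), pair(c, e)), pair(b, e)), b)))))  →  pair(cons(cons(cons(e, b), g(pair(c, pair(b, e)), cons(e, e))), c), pair(e, cons(pair(c, c), g(pair(c, pair(b, e)), g(pair(pair(cons(b, b), pair(c, e)), pair(b, e)), b)))))   [R3 at 1.1.1.1]
2. pair(cons(cons(cons(e, b), g(pair(c, pair(b, e)), cons(e, e))), c), pair(e, cons(pair(c, c), g(pair(c, pair(b, e)), g(pair(pair(cons(b, b), pair(c, e)), pair(b, e)), b)))))  →  pair(cons(cons(cons(e, b), cons(e, e)), c), pair(e, cons(pair(c, c), g(pair(c, pair(b, e)), g(pair(pair(cons(b, b), pair(c, e)), pair(b, e)), b)))))   [R3 at 1.1.2]
3. pair(cons(cons(cons(e, b), cons(e, e)), c), pair(e, cons(pair(c, c), g(pair(c, pair(b, e)), g(pair(pair(cons(b, b), pair(c, e)), pair(b, e)), b)))))  →  pair(cons(cons(cons(e, b), cons(e, e)), c), pair(e, cons(pair(c, c), g(pair(pair(cons(b, b), pair(c, e)), pair(b, e)), b))))   [R3 at 2.2.2]
4. pair(cons(cons(cons(e, b), cons(e, e)), c), pair(e, cons(pair(c, c), g(pair(pair(cons(b, b), pair(c, e)), pair(b, e)), b))))  →  pair(cons(cons(cons(e, b), cons(e, e)), c), pair(e, cons(pair(c, c), b)))   [R3 at 2.2.2]

pair(cons(cons(cons(e, b), cons(e, e)), c), pair(e, cons(pair(c, c), b)))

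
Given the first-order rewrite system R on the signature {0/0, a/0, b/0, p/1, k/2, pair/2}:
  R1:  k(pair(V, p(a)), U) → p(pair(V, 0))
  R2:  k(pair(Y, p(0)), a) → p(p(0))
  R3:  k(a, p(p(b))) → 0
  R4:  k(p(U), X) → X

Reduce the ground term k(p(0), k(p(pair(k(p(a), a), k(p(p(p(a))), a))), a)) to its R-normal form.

a

1. k(p(0), k(p(pair(k(p(a), a), k(p(p(p(a))), a))), a))  →  k(p(pair(k(p(a), a), k(p(p(p(a))), a))), a)   [R4 at ε]
2. k(p(pair(k(p(a), a), k(p(p(p(a))), a))), a)  →  a   [R4 at ε]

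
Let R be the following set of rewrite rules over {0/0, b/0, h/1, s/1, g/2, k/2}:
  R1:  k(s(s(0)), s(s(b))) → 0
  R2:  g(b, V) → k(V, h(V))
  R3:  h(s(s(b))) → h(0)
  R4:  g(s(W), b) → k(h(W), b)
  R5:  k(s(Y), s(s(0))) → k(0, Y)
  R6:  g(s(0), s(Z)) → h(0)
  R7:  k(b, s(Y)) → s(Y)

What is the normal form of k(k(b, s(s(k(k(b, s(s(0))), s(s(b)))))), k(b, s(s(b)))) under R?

0

1. k(k(b, s(s(k(k(b, s(s(0))), s(s(b)))))), k(b, s(s(b))))  →  k(s(s(k(k(b, s(s(0))), s(s(b))))), k(b, s(s(b))))   [R7 at 1]
2. k(s(s(k(k(b, s(s(0))), s(s(b))))), k(b, s(s(b))))  →  k(s(s(k(s(s(0)), s(s(b))))), k(b, s(s(b))))   [R7 at 1.1.1.1]
3. k(s(s(k(s(s(0)), s(s(b))))), k(b, s(s(b))))  →  k(s(s(0)), k(b, s(s(b))))   [R1 at 1.1.1]
4. k(s(s(0)), k(b, s(s(b))))  →  k(s(s(0)), s(s(b)))   [R7 at 2]
5. k(s(s(0)), s(s(b)))  →  0   [R1 at ε]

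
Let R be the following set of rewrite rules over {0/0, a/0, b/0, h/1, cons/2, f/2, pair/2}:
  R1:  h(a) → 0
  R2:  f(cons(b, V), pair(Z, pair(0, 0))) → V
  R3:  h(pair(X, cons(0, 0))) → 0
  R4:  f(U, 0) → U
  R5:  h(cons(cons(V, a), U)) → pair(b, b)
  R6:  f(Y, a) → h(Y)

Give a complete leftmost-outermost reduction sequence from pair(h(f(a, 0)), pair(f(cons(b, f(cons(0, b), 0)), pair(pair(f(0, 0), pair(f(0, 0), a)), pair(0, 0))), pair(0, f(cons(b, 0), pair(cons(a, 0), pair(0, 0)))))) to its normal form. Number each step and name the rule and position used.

pair(0, pair(cons(0, b), pair(0, 0)))

1. pair(h(f(a, 0)), pair(f(cons(b, f(cons(0, b), 0)), pair(pair(f(0, 0), pair(f(0, 0), a)), pair(0, 0))), pair(0, f(cons(b, 0), pair(cons(a, 0), pair(0, 0))))))  →  pair(h(a), pair(f(cons(b, f(cons(0, b), 0)), pair(pair(f(0, 0), pair(f(0, 0), a)), pair(0, 0))), pair(0, f(cons(b, 0), pair(cons(a, 0), pair(0, 0))))))   [R4 at 1.1]
2. pair(h(a), pair(f(cons(b, f(cons(0, b), 0)), pair(pair(f(0, 0), pair(f(0, 0), a)), pair(0, 0))), pair(0, f(cons(b, 0), pair(cons(a, 0), pair(0, 0))))))  →  pair(0, pair(f(cons(b, f(cons(0, b), 0)), pair(pair(f(0, 0), pair(f(0, 0), a)), pair(0, 0))), pair(0, f(cons(b, 0), pair(cons(a, 0), pair(0, 0))))))   [R1 at 1]
3. pair(0, pair(f(cons(b, f(cons(0, b), 0)), pair(pair(f(0, 0), pair(f(0, 0), a)), pair(0, 0))), pair(0, f(cons(b, 0), pair(cons(a, 0), pair(0, 0))))))  →  pair(0, pair(f(cons(0, b), 0), pair(0, f(cons(b, 0), pair(cons(a, 0), pair(0, 0))))))   [R2 at 2.1]
4. pair(0, pair(f(cons(0, b), 0), pair(0, f(cons(b, 0), pair(cons(a, 0), pair(0, 0))))))  →  pair(0, pair(cons(0, b), pair(0, f(cons(b, 0), pair(cons(a, 0), pair(0, 0))))))   [R4 at 2.1]
5. pair(0, pair(cons(0, b), pair(0, f(cons(b, 0), pair(cons(a, 0), pair(0, 0))))))  →  pair(0, pair(cons(0, b), pair(0, 0)))   [R2 at 2.2.2]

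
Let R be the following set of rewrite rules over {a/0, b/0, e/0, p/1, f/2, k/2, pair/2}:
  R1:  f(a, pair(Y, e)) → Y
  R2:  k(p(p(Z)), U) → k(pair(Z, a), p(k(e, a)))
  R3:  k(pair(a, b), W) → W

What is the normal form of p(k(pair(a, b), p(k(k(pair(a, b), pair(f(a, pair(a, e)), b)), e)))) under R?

p(p(e))

1. p(k(pair(a, b), p(k(k(pair(a, b), pair(f(a, pair(a, e)), b)), e))))  →  p(p(k(k(pair(a, b), pair(f(a, pair(a, e)), b)), e)))   [R3 at 1]
2. p(p(k(k(pair(a, b), pair(f(a, pair(a, e)), b)), e)))  →  p(p(k(pair(f(a, pair(a, e)), b), e)))   [R3 at 1.1.1]
3. p(p(k(pair(f(a, pair(a, e)), b), e)))  →  p(p(k(pair(a, b), e)))   [R1 at 1.1.1.1]
4. p(p(k(pair(a, b), e)))  →  p(p(e))   [R3 at 1.1]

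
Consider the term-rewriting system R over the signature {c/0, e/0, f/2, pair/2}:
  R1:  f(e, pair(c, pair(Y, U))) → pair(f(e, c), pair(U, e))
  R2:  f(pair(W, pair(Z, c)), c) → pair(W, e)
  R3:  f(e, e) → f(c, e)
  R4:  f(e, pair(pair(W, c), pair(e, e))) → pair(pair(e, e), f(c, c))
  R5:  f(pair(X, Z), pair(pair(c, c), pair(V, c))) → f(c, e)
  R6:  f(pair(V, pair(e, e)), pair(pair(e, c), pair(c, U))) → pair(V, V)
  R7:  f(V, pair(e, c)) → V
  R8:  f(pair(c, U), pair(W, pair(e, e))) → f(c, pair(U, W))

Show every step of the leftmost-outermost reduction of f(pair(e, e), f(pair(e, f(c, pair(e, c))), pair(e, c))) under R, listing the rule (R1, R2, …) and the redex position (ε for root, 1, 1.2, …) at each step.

pair(e, e)

1. f(pair(e, e), f(pair(e, f(c, pair(e, c))), pair(e, c)))  →  f(pair(e, e), pair(e, f(c, pair(e, c))))   [R7 at 2]
2. f(pair(e, e), pair(e, f(c, pair(e, c))))  →  f(pair(e, e), pair(e, c))   [R7 at 2.2]
3. f(pair(e, e), pair(e, c))  →  pair(e, e)   [R7 at ε]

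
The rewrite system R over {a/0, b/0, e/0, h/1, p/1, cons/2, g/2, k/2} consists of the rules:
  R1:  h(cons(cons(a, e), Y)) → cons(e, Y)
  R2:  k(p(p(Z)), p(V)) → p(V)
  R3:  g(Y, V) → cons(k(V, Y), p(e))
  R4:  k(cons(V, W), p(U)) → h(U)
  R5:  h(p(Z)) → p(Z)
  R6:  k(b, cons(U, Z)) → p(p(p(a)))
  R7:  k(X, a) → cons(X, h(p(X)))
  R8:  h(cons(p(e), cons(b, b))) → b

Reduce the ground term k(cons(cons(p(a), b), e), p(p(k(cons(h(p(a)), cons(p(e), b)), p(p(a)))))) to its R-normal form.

p(p(a))

1. k(cons(cons(p(a), b), e), p(p(k(cons(h(p(a)), cons(p(e), b)), p(p(a))))))  →  h(p(k(cons(h(p(a)), cons(p(e), b)), p(p(a)))))   [R4 at ε]
2. h(p(k(cons(h(p(a)), cons(p(e), b)), p(p(a)))))  →  p(k(cons(h(p(a)), cons(p(e), b)), p(p(a))))   [R5 at ε]
3. p(k(cons(h(p(a)), cons(p(e), b)), p(p(a))))  →  p(h(p(a)))   [R4 at 1]
4. p(h(p(a)))  →  p(p(a))   [R5 at 1]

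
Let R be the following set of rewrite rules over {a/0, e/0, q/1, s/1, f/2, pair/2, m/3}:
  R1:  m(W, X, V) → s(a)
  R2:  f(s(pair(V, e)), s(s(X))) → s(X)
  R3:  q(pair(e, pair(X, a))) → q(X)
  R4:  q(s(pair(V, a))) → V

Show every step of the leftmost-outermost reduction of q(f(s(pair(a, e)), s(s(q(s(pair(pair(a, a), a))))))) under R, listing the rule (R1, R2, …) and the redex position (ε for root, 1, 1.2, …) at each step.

a

1. q(f(s(pair(a, e)), s(s(q(s(pair(pair(a, a), a)))))))  →  q(s(q(s(pair(pair(a, a), a)))))   [R2 at 1]
2. q(s(q(s(pair(pair(a, a), a)))))  →  q(s(pair(a, a)))   [R4 at 1.1]
3. q(s(pair(a, a)))  →  a   [R4 at ε]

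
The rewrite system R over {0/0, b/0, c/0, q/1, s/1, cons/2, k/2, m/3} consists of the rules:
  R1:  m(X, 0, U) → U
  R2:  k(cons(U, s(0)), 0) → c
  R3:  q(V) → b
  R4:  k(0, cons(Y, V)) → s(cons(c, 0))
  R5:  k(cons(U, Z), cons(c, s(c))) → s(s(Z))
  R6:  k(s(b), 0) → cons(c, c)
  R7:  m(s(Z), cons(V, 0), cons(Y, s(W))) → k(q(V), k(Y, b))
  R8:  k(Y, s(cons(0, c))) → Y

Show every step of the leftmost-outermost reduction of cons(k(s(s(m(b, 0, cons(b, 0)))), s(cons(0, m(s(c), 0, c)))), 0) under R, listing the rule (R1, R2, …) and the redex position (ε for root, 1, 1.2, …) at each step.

cons(s(s(cons(b, 0))), 0)

1. cons(k(s(s(m(b, 0, cons(b, 0)))), s(cons(0, m(s(c), 0, c)))), 0)  →  cons(k(s(s(cons(b, 0))), s(cons(0, m(s(c), 0, c)))), 0)   [R1 at 1.1.1.1]
2. cons(k(s(s(cons(b, 0))), s(cons(0, m(s(c), 0, c)))), 0)  →  cons(k(s(s(cons(b, 0))), s(cons(0, c))), 0)   [R1 at 1.2.1.2]
3. cons(k(s(s(cons(b, 0))), s(cons(0, c))), 0)  →  cons(s(s(cons(b, 0))), 0)   [R8 at 1]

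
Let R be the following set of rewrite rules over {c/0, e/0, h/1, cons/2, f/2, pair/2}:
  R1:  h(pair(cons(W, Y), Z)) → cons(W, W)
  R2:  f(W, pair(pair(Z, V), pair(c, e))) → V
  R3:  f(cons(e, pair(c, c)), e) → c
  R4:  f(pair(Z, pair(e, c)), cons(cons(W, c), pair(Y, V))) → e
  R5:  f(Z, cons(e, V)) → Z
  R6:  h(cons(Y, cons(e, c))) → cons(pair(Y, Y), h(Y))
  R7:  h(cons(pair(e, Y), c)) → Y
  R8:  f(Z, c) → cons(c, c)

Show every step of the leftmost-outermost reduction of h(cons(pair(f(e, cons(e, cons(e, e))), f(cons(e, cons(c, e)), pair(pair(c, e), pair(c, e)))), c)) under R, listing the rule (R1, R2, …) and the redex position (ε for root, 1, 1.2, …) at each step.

1. h(cons(pair(f(e, cons(e, cons(e, e))), f(cons(e, cons(c, e)), pair(pair(c, e), pair(c, e)))), c))  →  h(cons(pair(e, f(cons(e, cons(c, e)), pair(pair(c, e), pair(c, e)))), c))   [R5 at 1.1.1]
2. h(cons(pair(e, f(cons(e, cons(c, e)), pair(pair(c, e), pair(c, e)))), c))  →  f(cons(e, cons(c, e)), pair(pair(c, e), pair(c, e)))   [R7 at ε]
3. f(cons(e, cons(c, e)), pair(pair(c, e), pair(c, e)))  →  e   [R2 at ε]

e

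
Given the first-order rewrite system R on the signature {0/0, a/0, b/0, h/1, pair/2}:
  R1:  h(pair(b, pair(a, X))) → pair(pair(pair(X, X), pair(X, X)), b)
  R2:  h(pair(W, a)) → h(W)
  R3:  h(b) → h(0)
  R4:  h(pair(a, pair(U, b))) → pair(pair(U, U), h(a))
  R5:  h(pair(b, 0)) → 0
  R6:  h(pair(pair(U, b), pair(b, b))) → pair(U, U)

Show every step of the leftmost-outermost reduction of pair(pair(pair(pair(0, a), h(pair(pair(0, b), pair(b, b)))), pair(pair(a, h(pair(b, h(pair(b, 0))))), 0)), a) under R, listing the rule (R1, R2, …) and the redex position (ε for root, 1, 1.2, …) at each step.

1. pair(pair(pair(pair(0, a), h(pair(pair(0, b), pair(b, b)))), pair(pair(a, h(pair(b, h(pair(b, 0))))), 0)), a)  →  pair(pair(pair(pair(0, a), pair(0, 0)), pair(pair(a, h(pair(b, h(pair(b, 0))))), 0)), a)   [R6 at 1.1.2]
2. pair(pair(pair(pair(0, a), pair(0, 0)), pair(pair(a, h(pair(b, h(pair(b, 0))))), 0)), a)  →  pair(pair(pair(pair(0, a), pair(0, 0)), pair(pair(a, h(pair(b, 0))), 0)), a)   [R5 at 1.2.1.2.1.2]
3. pair(pair(pair(pair(0, a), pair(0, 0)), pair(pair(a, h(pair(b, 0))), 0)), a)  →  pair(pair(pair(pair(0, a), pair(0, 0)), pair(pair(a, 0), 0)), a)   [R5 at 1.2.1.2]

pair(pair(pair(pair(0, a), pair(0, 0)), pair(pair(a, 0), 0)), a)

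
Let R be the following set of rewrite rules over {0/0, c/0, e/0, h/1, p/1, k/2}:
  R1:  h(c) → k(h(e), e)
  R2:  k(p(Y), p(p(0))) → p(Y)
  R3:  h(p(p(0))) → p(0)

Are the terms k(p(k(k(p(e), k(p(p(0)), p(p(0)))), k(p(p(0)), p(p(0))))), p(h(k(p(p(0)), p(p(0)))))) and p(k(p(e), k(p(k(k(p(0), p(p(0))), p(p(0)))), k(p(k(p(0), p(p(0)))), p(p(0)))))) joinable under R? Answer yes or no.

Reduce t₁ = k(p(k(k(p(e), k(p(p(0)), p(p(0)))), k(p(p(0)), p(p(0))))), p(h(k(p(p(0)), p(p(0)))))):
1. k(p(k(k(p(e), k(p(p(0)), p(p(0)))), k(p(p(0)), p(p(0))))), p(h(k(p(p(0)), p(p(0))))))  →  k(p(k(k(p(e), p(p(0))), k(p(p(0)), p(p(0))))), p(h(k(p(p(0)), p(p(0))))))   [R2 at 1.1.1.2]
2. k(p(k(k(p(e), p(p(0))), k(p(p(0)), p(p(0))))), p(h(k(p(p(0)), p(p(0))))))  →  k(p(k(p(e), k(p(p(0)), p(p(0))))), p(h(k(p(p(0)), p(p(0))))))   [R2 at 1.1.1]
3. k(p(k(p(e), k(p(p(0)), p(p(0))))), p(h(k(p(p(0)), p(p(0))))))  →  k(p(k(p(e), p(p(0)))), p(h(k(p(p(0)), p(p(0))))))   [R2 at 1.1.2]
4. k(p(k(p(e), p(p(0)))), p(h(k(p(p(0)), p(p(0))))))  →  k(p(p(e)), p(h(k(p(p(0)), p(p(0))))))   [R2 at 1.1]
5. k(p(p(e)), p(h(k(p(p(0)), p(p(0))))))  →  k(p(p(e)), p(h(p(p(0)))))   [R2 at 2.1.1]
6. k(p(p(e)), p(h(p(p(0)))))  →  k(p(p(e)), p(p(0)))   [R3 at 2.1]
7. k(p(p(e)), p(p(0)))  →  p(p(e))   [R2 at ε]

Reduce t₂ = p(k(p(e), k(p(k(k(p(0), p(p(0))), p(p(0)))), k(p(k(p(0), p(p(0)))), p(p(0)))))):
1. p(k(p(e), k(p(k(k(p(0), p(p(0))), p(p(0)))), k(p(k(p(0), p(p(0)))), p(p(0))))))  →  p(k(p(e), k(p(k(p(0), p(p(0)))), k(p(k(p(0), p(p(0)))), p(p(0))))))   [R2 at 1.2.1.1.1]
2. p(k(p(e), k(p(k(p(0), p(p(0)))), k(p(k(p(0), p(p(0)))), p(p(0))))))  →  p(k(p(e), k(p(p(0)), k(p(k(p(0), p(p(0)))), p(p(0))))))   [R2 at 1.2.1.1]
3. p(k(p(e), k(p(p(0)), k(p(k(p(0), p(p(0)))), p(p(0))))))  →  p(k(p(e), k(p(p(0)), p(k(p(0), p(p(0)))))))   [R2 at 1.2.2]
4. p(k(p(e), k(p(p(0)), p(k(p(0), p(p(0)))))))  →  p(k(p(e), k(p(p(0)), p(p(0)))))   [R2 at 1.2.2.1]
5. p(k(p(e), k(p(p(0)), p(p(0)))))  →  p(k(p(e), p(p(0))))   [R2 at 1.2]
6. p(k(p(e), p(p(0))))  →  p(p(e))   [R2 at 1]

yes — NF(t₁) = p(p(e)), NF(t₂) = p(p(e))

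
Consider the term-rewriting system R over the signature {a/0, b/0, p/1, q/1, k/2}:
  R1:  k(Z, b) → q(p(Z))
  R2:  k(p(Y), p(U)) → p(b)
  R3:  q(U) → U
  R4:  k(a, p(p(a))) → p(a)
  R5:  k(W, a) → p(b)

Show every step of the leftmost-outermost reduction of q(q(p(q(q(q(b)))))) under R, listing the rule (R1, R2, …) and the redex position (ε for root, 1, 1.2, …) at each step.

p(b)

1. q(q(p(q(q(q(b))))))  →  q(p(q(q(q(b)))))   [R3 at ε]
2. q(p(q(q(q(b)))))  →  p(q(q(q(b))))   [R3 at ε]
3. p(q(q(q(b))))  →  p(q(q(b)))   [R3 at 1]
4. p(q(q(b)))  →  p(q(b))   [R3 at 1]
5. p(q(b))  →  p(b)   [R3 at 1]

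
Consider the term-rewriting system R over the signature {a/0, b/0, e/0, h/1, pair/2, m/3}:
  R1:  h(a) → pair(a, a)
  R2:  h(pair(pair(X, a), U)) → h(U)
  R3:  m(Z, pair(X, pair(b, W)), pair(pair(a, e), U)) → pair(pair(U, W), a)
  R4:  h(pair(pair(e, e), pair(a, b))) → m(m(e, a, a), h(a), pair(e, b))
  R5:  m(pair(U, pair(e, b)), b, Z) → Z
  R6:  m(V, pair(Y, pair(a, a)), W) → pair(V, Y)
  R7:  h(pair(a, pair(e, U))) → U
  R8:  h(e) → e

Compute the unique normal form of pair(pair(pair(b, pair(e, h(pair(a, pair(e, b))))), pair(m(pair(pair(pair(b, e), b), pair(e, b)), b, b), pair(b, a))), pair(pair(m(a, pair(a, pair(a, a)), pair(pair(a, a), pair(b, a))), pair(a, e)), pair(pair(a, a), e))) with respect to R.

pair(pair(pair(b, pair(e, b)), pair(b, pair(b, a))), pair(pair(pair(a, a), pair(a, e)), pair(pair(a, a), e)))

1. pair(pair(pair(b, pair(e, h(pair(a, pair(e, b))))), pair(m(pair(pair(pair(b, e), b), pair(e, b)), b, b), pair(b, a))), pair(pair(m(a, pair(a, pair(a, a)), pair(pair(a, a), pair(b, a))), pair(a, e)), pair(pair(a, a), e)))  →  pair(pair(pair(b, pair(e, b)), pair(m(pair(pair(pair(b, e), b), pair(e, b)), b, b), pair(b, a))), pair(pair(m(a, pair(a, pair(a, a)), pair(pair(a, a), pair(b, a))), pair(a, e)), pair(pair(a, a), e)))   [R7 at 1.1.2.2]
2. pair(pair(pair(b, pair(e, b)), pair(m(pair(pair(pair(b, e), b), pair(e, b)), b, b), pair(b, a))), pair(pair(m(a, pair(a, pair(a, a)), pair(pair(a, a), pair(b, a))), pair(a, e)), pair(pair(a, a), e)))  →  pair(pair(pair(b, pair(e, b)), pair(b, pair(b, a))), pair(pair(m(a, pair(a, pair(a, a)), pair(pair(a, a), pair(b, a))), pair(a, e)), pair(pair(a, a), e)))   [R5 at 1.2.1]
3. pair(pair(pair(b, pair(e, b)), pair(b, pair(b, a))), pair(pair(m(a, pair(a, pair(a, a)), pair(pair(a, a), pair(b, a))), pair(a, e)), pair(pair(a, a), e)))  →  pair(pair(pair(b, pair(e, b)), pair(b, pair(b, a))), pair(pair(pair(a, a), pair(a, e)), pair(pair(a, a), e)))   [R6 at 2.1.1]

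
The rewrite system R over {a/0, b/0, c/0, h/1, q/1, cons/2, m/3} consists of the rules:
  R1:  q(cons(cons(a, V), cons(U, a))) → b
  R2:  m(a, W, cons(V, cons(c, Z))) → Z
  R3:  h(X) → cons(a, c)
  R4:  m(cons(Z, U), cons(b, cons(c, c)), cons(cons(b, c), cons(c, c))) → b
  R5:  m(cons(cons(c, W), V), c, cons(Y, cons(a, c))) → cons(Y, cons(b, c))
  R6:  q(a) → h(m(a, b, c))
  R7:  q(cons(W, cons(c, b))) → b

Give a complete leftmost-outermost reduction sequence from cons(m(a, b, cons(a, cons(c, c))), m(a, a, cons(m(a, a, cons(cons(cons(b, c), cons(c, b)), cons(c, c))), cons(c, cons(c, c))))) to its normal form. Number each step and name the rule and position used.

1. cons(m(a, b, cons(a, cons(c, c))), m(a, a, cons(m(a, a, cons(cons(cons(b, c), cons(c, b)), cons(c, c))), cons(c, cons(c, c)))))  →  cons(c, m(a, a, cons(m(a, a, cons(cons(cons(b, c), cons(c, b)), cons(c, c))), cons(c, cons(c, c)))))   [R2 at 1]
2. cons(c, m(a, a, cons(m(a, a, cons(cons(cons(b, c), cons(c, b)), cons(c, c))), cons(c, cons(c, c)))))  →  cons(c, cons(c, c))   [R2 at 2]

cons(c, cons(c, c))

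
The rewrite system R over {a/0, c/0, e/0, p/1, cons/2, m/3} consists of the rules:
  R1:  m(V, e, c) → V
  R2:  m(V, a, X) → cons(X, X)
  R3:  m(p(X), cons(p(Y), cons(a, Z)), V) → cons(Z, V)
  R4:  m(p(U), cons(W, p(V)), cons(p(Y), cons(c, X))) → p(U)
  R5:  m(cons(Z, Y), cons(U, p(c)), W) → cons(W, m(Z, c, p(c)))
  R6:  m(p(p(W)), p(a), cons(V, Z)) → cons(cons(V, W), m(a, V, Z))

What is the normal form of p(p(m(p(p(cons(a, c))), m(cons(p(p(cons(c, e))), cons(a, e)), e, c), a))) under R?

p(p(cons(e, a)))

1. p(p(m(p(p(cons(a, c))), m(cons(p(p(cons(c, e))), cons(a, e)), e, c), a)))  →  p(p(m(p(p(cons(a, c))), cons(p(p(cons(c, e))), cons(a, e)), a)))   [R1 at 1.1.2]
2. p(p(m(p(p(cons(a, c))), cons(p(p(cons(c, e))), cons(a, e)), a)))  →  p(p(cons(e, a)))   [R3 at 1.1]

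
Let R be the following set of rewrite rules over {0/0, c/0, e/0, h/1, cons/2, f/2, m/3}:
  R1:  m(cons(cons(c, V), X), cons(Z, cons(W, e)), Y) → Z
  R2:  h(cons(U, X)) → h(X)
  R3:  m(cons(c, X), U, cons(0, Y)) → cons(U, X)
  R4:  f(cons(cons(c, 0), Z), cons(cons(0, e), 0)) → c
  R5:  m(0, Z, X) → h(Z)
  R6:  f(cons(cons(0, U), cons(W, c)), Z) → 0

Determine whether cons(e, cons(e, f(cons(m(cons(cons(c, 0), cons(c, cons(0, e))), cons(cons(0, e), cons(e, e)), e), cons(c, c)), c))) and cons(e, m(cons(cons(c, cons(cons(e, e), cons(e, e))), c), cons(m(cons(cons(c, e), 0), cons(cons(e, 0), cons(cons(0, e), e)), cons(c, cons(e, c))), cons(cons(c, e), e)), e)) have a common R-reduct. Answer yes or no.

yes — NF(t₁) = cons(e, cons(e, 0)), NF(t₂) = cons(e, cons(e, 0))

Reduce t₁ = cons(e, cons(e, f(cons(m(cons(cons(c, 0), cons(c, cons(0, e))), cons(cons(0, e), cons(e, e)), e), cons(c, c)), c))):
1. cons(e, cons(e, f(cons(m(cons(cons(c, 0), cons(c, cons(0, e))), cons(cons(0, e), cons(e, e)), e), cons(c, c)), c)))  →  cons(e, cons(e, f(cons(cons(0, e), cons(c, c)), c)))   [R1 at 2.2.1.1]
2. cons(e, cons(e, f(cons(cons(0, e), cons(c, c)), c)))  →  cons(e, cons(e, 0))   [R6 at 2.2]

Reduce t₂ = cons(e, m(cons(cons(c, cons(cons(e, e), cons(e, e))), c), cons(m(cons(cons(c, e), 0), cons(cons(e, 0), cons(cons(0, e), e)), cons(c, cons(e, c))), cons(cons(c, e), e)), e)):
1. cons(e, m(cons(cons(c, cons(cons(e, e), cons(e, e))), c), cons(m(cons(cons(c, e), 0), cons(cons(e, 0), cons(cons(0, e), e)), cons(c, cons(e, c))), cons(cons(c, e), e)), e))  →  cons(e, m(cons(cons(c, e), 0), cons(cons(e, 0), cons(cons(0, e), e)), cons(c, cons(e, c))))   [R1 at 2]
2. cons(e, m(cons(cons(c, e), 0), cons(cons(e, 0), cons(cons(0, e), e)), cons(c, cons(e, c))))  →  cons(e, cons(e, 0))   [R1 at 2]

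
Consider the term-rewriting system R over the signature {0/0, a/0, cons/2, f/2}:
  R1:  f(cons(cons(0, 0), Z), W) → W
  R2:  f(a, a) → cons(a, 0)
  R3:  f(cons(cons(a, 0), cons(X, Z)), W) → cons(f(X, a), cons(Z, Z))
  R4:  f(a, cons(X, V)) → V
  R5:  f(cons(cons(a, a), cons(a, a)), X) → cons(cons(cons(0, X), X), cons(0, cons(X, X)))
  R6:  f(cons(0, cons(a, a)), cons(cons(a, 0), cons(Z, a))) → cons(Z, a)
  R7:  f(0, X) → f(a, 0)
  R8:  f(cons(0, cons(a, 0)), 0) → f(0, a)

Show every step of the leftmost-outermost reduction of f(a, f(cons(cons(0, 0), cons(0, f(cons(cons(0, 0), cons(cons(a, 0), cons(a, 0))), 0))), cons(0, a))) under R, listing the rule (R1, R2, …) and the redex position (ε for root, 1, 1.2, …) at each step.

1. f(a, f(cons(cons(0, 0), cons(0, f(cons(cons(0, 0), cons(cons(a, 0), cons(a, 0))), 0))), cons(0, a)))  →  f(a, cons(0, a))   [R1 at 2]
2. f(a, cons(0, a))  →  a   [R4 at ε]

a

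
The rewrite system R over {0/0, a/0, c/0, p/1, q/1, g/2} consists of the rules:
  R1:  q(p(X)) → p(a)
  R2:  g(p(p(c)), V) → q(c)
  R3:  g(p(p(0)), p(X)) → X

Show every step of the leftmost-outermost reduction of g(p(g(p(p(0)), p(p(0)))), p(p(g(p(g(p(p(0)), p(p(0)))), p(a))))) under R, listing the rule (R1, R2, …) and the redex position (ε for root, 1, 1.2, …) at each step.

1. g(p(g(p(p(0)), p(p(0)))), p(p(g(p(g(p(p(0)), p(p(0)))), p(a)))))  →  g(p(p(0)), p(p(g(p(g(p(p(0)), p(p(0)))), p(a)))))   [R3 at 1.1]
2. g(p(p(0)), p(p(g(p(g(p(p(0)), p(p(0)))), p(a)))))  →  p(g(p(g(p(p(0)), p(p(0)))), p(a)))   [R3 at ε]
3. p(g(p(g(p(p(0)), p(p(0)))), p(a)))  →  p(g(p(p(0)), p(a)))   [R3 at 1.1.1]
4. p(g(p(p(0)), p(a)))  →  p(a)   [R3 at 1]

p(a)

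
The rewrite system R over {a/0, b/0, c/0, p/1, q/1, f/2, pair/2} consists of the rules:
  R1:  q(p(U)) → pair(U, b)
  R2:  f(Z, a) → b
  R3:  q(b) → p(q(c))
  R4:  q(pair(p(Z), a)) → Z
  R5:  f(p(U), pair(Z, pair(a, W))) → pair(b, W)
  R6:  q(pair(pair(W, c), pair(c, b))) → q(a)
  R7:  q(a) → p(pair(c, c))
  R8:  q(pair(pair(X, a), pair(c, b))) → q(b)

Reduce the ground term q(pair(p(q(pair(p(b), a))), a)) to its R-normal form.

1. q(pair(p(q(pair(p(b), a))), a))  →  q(pair(p(b), a))   [R4 at ε]
2. q(pair(p(b), a))  →  b   [R4 at ε]

b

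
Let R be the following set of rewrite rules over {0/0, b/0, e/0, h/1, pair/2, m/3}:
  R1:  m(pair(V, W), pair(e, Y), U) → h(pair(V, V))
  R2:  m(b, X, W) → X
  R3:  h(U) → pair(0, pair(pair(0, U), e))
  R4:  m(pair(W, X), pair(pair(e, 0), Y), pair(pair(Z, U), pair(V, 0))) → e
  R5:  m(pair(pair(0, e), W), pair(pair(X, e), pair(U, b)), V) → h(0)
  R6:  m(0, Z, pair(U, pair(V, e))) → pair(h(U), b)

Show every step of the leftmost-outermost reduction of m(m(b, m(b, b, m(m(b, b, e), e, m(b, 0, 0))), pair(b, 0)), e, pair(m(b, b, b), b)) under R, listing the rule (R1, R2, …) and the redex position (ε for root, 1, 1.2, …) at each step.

1. m(m(b, m(b, b, m(m(b, b, e), e, m(b, 0, 0))), pair(b, 0)), e, pair(m(b, b, b), b))  →  m(m(b, b, m(m(b, b, e), e, m(b, 0, 0))), e, pair(m(b, b, b), b))   [R2 at 1]
2. m(m(b, b, m(m(b, b, e), e, m(b, 0, 0))), e, pair(m(b, b, b), b))  →  m(b, e, pair(m(b, b, b), b))   [R2 at 1]
3. m(b, e, pair(m(b, b, b), b))  →  e   [R2 at ε]

e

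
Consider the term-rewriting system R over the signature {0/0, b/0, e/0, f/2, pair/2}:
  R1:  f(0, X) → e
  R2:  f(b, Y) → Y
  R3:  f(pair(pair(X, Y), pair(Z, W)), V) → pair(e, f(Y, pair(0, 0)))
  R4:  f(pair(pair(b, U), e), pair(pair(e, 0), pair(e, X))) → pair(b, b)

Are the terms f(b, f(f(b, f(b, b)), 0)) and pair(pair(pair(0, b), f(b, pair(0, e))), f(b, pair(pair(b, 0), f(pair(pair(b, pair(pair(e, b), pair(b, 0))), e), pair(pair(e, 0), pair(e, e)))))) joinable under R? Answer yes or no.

no — NF(t₁) = 0, NF(t₂) = pair(pair(pair(0, b), pair(0, e)), pair(pair(b, 0), pair(b, b)))

Reduce t₁ = f(b, f(f(b, f(b, b)), 0)):
1. f(b, f(f(b, f(b, b)), 0))  →  f(f(b, f(b, b)), 0)   [R2 at ε]
2. f(f(b, f(b, b)), 0)  →  f(f(b, b), 0)   [R2 at 1]
3. f(f(b, b), 0)  →  f(b, 0)   [R2 at 1]
4. f(b, 0)  →  0   [R2 at ε]

Reduce t₂ = pair(pair(pair(0, b), f(b, pair(0, e))), f(b, pair(pair(b, 0), f(pair(pair(b, pair(pair(e, b), pair(b, 0))), e), pair(pair(e, 0), pair(e, e)))))):
1. pair(pair(pair(0, b), f(b, pair(0, e))), f(b, pair(pair(b, 0), f(pair(pair(b, pair(pair(e, b), pair(b, 0))), e), pair(pair(e, 0), pair(e, e))))))  →  pair(pair(pair(0, b), pair(0, e)), f(b, pair(pair(b, 0), f(pair(pair(b, pair(pair(e, b), pair(b, 0))), e), pair(pair(e, 0), pair(e, e))))))   [R2 at 1.2]
2. pair(pair(pair(0, b), pair(0, e)), f(b, pair(pair(b, 0), f(pair(pair(b, pair(pair(e, b), pair(b, 0))), e), pair(pair(e, 0), pair(e, e))))))  →  pair(pair(pair(0, b), pair(0, e)), pair(pair(b, 0), f(pair(pair(b, pair(pair(e, b), pair(b, 0))), e), pair(pair(e, 0), pair(e, e)))))   [R2 at 2]
3. pair(pair(pair(0, b), pair(0, e)), pair(pair(b, 0), f(pair(pair(b, pair(pair(e, b), pair(b, 0))), e), pair(pair(e, 0), pair(e, e)))))  →  pair(pair(pair(0, b), pair(0, e)), pair(pair(b, 0), pair(b, b)))   [R4 at 2.2]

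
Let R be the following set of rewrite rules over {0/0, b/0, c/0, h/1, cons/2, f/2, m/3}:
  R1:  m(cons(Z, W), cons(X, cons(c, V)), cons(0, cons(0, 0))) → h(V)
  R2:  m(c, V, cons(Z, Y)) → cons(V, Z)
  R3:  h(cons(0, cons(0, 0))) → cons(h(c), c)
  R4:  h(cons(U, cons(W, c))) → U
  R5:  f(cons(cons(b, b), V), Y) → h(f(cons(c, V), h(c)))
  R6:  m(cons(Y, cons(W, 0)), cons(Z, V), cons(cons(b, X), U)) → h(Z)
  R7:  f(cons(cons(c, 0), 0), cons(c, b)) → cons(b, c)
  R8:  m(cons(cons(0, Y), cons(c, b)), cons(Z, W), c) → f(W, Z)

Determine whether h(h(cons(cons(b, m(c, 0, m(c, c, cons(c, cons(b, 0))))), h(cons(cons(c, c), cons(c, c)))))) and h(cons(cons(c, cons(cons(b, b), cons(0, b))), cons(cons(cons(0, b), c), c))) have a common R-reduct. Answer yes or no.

no — NF(t₁) = b, NF(t₂) = cons(c, cons(cons(b, b), cons(0, b)))

Reduce t₁ = h(h(cons(cons(b, m(c, 0, m(c, c, cons(c, cons(b, 0))))), h(cons(cons(c, c), cons(c, c)))))):
1. h(h(cons(cons(b, m(c, 0, m(c, c, cons(c, cons(b, 0))))), h(cons(cons(c, c), cons(c, c))))))  →  h(h(cons(cons(b, m(c, 0, cons(c, c))), h(cons(cons(c, c), cons(c, c))))))   [R2 at 1.1.1.2.3]
2. h(h(cons(cons(b, m(c, 0, cons(c, c))), h(cons(cons(c, c), cons(c, c))))))  →  h(h(cons(cons(b, cons(0, c)), h(cons(cons(c, c), cons(c, c))))))   [R2 at 1.1.1.2]
3. h(h(cons(cons(b, cons(0, c)), h(cons(cons(c, c), cons(c, c))))))  →  h(h(cons(cons(b, cons(0, c)), cons(c, c))))   [R4 at 1.1.2]
4. h(h(cons(cons(b, cons(0, c)), cons(c, c))))  →  h(cons(b, cons(0, c)))   [R4 at 1]
5. h(cons(b, cons(0, c)))  →  b   [R4 at ε]

Reduce t₂ = h(cons(cons(c, cons(cons(b, b), cons(0, b))), cons(cons(cons(0, b), c), c))):
1. h(cons(cons(c, cons(cons(b, b), cons(0, b))), cons(cons(cons(0, b), c), c)))  →  cons(c, cons(cons(b, b), cons(0, b)))   [R4 at ε]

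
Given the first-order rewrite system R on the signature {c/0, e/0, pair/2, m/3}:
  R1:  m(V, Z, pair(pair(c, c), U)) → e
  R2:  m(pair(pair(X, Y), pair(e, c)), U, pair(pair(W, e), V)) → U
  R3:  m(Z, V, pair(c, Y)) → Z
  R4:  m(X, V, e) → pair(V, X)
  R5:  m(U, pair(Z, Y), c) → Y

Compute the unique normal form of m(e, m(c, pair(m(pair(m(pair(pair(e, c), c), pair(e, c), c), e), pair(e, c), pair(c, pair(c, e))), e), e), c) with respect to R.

c

1. m(e, m(c, pair(m(pair(m(pair(pair(e, c), c), pair(e, c), c), e), pair(e, c), pair(c, pair(c, e))), e), e), c)  →  m(e, pair(pair(m(pair(m(pair(pair(e, c), c), pair(e, c), c), e), pair(e, c), pair(c, pair(c, e))), e), c), c)   [R4 at 2]
2. m(e, pair(pair(m(pair(m(pair(pair(e, c), c), pair(e, c), c), e), pair(e, c), pair(c, pair(c, e))), e), c), c)  →  c   [R5 at ε]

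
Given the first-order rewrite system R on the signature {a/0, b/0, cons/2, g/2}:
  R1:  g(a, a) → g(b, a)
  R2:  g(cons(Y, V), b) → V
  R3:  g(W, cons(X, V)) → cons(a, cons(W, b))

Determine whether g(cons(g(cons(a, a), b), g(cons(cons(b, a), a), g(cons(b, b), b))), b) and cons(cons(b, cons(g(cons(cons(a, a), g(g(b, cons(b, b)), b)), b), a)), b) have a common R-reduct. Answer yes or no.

Reduce t₁ = g(cons(g(cons(a, a), b), g(cons(cons(b, a), a), g(cons(b, b), b))), b):
1. g(cons(g(cons(a, a), b), g(cons(cons(b, a), a), g(cons(b, b), b))), b)  →  g(cons(cons(b, a), a), g(cons(b, b), b))   [R2 at ε]
2. g(cons(cons(b, a), a), g(cons(b, b), b))  →  g(cons(cons(b, a), a), b)   [R2 at 2]
3. g(cons(cons(b, a), a), b)  →  a   [R2 at ε]

Reduce t₂ = cons(cons(b, cons(g(cons(cons(a, a), g(g(b, cons(b, b)), b)), b), a)), b):
1. cons(cons(b, cons(g(cons(cons(a, a), g(g(b, cons(b, b)), b)), b), a)), b)  →  cons(cons(b, cons(g(g(b, cons(b, b)), b), a)), b)   [R2 at 1.2.1]
2. cons(cons(b, cons(g(g(b, cons(b, b)), b), a)), b)  →  cons(cons(b, cons(g(cons(a, cons(b, b)), b), a)), b)   [R3 at 1.2.1.1]
3. cons(cons(b, cons(g(cons(a, cons(b, b)), b), a)), b)  →  cons(cons(b, cons(cons(b, b), a)), b)   [R2 at 1.2.1]

no — NF(t₁) = a, NF(t₂) = cons(cons(b, cons(cons(b, b), a)), b)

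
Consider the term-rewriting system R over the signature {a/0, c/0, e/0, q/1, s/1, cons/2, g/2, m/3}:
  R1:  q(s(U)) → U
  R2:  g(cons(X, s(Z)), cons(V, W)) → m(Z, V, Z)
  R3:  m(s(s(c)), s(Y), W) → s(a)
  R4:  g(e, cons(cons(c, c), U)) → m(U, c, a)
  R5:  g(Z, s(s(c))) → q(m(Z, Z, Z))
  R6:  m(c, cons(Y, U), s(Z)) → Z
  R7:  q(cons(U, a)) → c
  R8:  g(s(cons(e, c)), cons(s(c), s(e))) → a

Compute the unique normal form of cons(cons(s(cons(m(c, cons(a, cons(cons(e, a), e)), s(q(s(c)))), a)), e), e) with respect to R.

1. cons(cons(s(cons(m(c, cons(a, cons(cons(e, a), e)), s(q(s(c)))), a)), e), e)  →  cons(cons(s(cons(q(s(c)), a)), e), e)   [R6 at 1.1.1.1]
2. cons(cons(s(cons(q(s(c)), a)), e), e)  →  cons(cons(s(cons(c, a)), e), e)   [R1 at 1.1.1.1]

cons(cons(s(cons(c, a)), e), e)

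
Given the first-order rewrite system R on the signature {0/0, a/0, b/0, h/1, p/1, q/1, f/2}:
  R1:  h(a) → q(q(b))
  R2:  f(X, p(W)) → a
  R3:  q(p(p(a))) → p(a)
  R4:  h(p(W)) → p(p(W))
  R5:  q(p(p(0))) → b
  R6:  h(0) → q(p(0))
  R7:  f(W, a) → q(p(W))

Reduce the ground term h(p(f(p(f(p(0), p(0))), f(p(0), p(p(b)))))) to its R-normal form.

1. h(p(f(p(f(p(0), p(0))), f(p(0), p(p(b))))))  →  p(p(f(p(f(p(0), p(0))), f(p(0), p(p(b))))))   [R4 at ε]
2. p(p(f(p(f(p(0), p(0))), f(p(0), p(p(b))))))  →  p(p(f(p(a), f(p(0), p(p(b))))))   [R2 at 1.1.1.1]
3. p(p(f(p(a), f(p(0), p(p(b))))))  →  p(p(f(p(a), a)))   [R2 at 1.1.2]
4. p(p(f(p(a), a)))  →  p(p(q(p(p(a)))))   [R7 at 1.1]
5. p(p(q(p(p(a)))))  →  p(p(p(a)))   [R3 at 1.1]

p(p(p(a)))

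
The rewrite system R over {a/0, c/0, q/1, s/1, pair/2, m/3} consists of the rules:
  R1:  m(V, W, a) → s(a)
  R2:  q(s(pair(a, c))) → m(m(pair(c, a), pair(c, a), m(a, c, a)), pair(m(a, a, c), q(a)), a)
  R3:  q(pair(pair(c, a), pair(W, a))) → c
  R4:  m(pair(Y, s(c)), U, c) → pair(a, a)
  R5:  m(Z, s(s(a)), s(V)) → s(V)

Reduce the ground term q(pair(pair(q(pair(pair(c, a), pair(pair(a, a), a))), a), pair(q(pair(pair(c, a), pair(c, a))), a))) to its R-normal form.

1. q(pair(pair(q(pair(pair(c, a), pair(pair(a, a), a))), a), pair(q(pair(pair(c, a), pair(c, a))), a)))  →  q(pair(pair(c, a), pair(q(pair(pair(c, a), pair(c, a))), a)))   [R3 at 1.1.1]
2. q(pair(pair(c, a), pair(q(pair(pair(c, a), pair(c, a))), a)))  →  c   [R3 at ε]

c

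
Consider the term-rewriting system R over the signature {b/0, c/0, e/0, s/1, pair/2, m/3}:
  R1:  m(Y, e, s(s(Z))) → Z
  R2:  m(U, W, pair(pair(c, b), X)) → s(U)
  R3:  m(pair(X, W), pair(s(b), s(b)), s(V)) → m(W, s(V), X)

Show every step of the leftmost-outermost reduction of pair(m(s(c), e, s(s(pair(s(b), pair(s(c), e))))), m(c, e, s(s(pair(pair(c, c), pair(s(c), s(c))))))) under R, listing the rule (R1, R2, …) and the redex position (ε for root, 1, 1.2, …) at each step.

1. pair(m(s(c), e, s(s(pair(s(b), pair(s(c), e))))), m(c, e, s(s(pair(pair(c, c), pair(s(c), s(c)))))))  →  pair(pair(s(b), pair(s(c), e)), m(c, e, s(s(pair(pair(c, c), pair(s(c), s(c)))))))   [R1 at 1]
2. pair(pair(s(b), pair(s(c), e)), m(c, e, s(s(pair(pair(c, c), pair(s(c), s(c)))))))  →  pair(pair(s(b), pair(s(c), e)), pair(pair(c, c), pair(s(c), s(c))))   [R1 at 2]

pair(pair(s(b), pair(s(c), e)), pair(pair(c, c), pair(s(c), s(c))))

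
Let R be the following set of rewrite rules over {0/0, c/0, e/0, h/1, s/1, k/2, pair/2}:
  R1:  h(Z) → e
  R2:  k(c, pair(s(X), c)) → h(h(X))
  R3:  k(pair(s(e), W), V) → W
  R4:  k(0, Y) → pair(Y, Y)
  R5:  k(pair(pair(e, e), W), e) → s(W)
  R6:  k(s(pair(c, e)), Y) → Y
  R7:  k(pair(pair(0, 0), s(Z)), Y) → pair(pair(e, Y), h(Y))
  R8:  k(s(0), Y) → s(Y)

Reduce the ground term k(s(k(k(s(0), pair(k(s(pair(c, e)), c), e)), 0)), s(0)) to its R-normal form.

1. k(s(k(k(s(0), pair(k(s(pair(c, e)), c), e)), 0)), s(0))  →  k(s(k(s(pair(k(s(pair(c, e)), c), e)), 0)), s(0))   [R8 at 1.1.1]
2. k(s(k(s(pair(k(s(pair(c, e)), c), e)), 0)), s(0))  →  k(s(k(s(pair(c, e)), 0)), s(0))   [R6 at 1.1.1.1.1]
3. k(s(k(s(pair(c, e)), 0)), s(0))  →  k(s(0), s(0))   [R6 at 1.1]
4. k(s(0), s(0))  →  s(s(0))   [R8 at ε]

s(s(0))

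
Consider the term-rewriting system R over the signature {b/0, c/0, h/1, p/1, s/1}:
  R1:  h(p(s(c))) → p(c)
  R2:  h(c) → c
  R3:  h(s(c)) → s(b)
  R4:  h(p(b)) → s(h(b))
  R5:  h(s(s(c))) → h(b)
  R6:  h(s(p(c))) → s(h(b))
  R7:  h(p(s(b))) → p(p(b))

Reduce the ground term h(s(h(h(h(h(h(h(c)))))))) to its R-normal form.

s(b)

1. h(s(h(h(h(h(h(h(c))))))))  →  h(s(h(h(h(h(h(c)))))))   [R2 at 1.1.1.1.1.1.1]
2. h(s(h(h(h(h(h(c)))))))  →  h(s(h(h(h(h(c))))))   [R2 at 1.1.1.1.1.1]
3. h(s(h(h(h(h(c))))))  →  h(s(h(h(h(c)))))   [R2 at 1.1.1.1.1]
4. h(s(h(h(h(c)))))  →  h(s(h(h(c))))   [R2 at 1.1.1.1]
5. h(s(h(h(c))))  →  h(s(h(c)))   [R2 at 1.1.1]
6. h(s(h(c)))  →  h(s(c))   [R2 at 1.1]
7. h(s(c))  →  s(b)   [R3 at ε]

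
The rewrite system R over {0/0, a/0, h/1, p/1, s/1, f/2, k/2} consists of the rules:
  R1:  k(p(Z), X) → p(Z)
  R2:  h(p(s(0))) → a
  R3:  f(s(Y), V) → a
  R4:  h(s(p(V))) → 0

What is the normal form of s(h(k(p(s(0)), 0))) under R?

1. s(h(k(p(s(0)), 0)))  →  s(h(p(s(0))))   [R1 at 1.1]
2. s(h(p(s(0))))  →  s(a)   [R2 at 1]

s(a)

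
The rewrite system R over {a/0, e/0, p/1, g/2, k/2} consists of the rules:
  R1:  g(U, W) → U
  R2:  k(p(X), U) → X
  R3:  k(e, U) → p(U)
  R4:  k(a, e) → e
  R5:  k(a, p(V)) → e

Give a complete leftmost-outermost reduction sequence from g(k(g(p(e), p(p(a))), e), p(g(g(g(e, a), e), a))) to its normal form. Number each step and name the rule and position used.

e

1. g(k(g(p(e), p(p(a))), e), p(g(g(g(e, a), e), a)))  →  k(g(p(e), p(p(a))), e)   [R1 at ε]
2. k(g(p(e), p(p(a))), e)  →  k(p(e), e)   [R1 at 1]
3. k(p(e), e)  →  e   [R2 at ε]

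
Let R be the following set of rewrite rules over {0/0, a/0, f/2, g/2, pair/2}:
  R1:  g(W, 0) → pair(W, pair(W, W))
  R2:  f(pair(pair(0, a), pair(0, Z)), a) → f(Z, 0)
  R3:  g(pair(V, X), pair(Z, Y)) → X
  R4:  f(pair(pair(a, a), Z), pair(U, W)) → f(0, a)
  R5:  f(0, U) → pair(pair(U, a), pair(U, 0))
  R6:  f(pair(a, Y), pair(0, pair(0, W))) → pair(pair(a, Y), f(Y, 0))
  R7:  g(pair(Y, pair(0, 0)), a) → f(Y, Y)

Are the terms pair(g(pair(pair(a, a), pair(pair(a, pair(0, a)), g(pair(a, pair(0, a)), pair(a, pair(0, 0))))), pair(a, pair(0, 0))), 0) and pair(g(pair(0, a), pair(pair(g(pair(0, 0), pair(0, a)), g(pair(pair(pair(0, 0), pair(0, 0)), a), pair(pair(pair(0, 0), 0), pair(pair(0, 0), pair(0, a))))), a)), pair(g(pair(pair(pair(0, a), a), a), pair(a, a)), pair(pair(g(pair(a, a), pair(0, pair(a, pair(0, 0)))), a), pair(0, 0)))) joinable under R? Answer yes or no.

Reduce t₁ = pair(g(pair(pair(a, a), pair(pair(a, pair(0, a)), g(pair(a, pair(0, a)), pair(a, pair(0, 0))))), pair(a, pair(0, 0))), 0):
1. pair(g(pair(pair(a, a), pair(pair(a, pair(0, a)), g(pair(a, pair(0, a)), pair(a, pair(0, 0))))), pair(a, pair(0, 0))), 0)  →  pair(pair(pair(a, pair(0, a)), g(pair(a, pair(0, a)), pair(a, pair(0, 0)))), 0)   [R3 at 1]
2. pair(pair(pair(a, pair(0, a)), g(pair(a, pair(0, a)), pair(a, pair(0, 0)))), 0)  →  pair(pair(pair(a, pair(0, a)), pair(0, a)), 0)   [R3 at 1.2]

Reduce t₂ = pair(g(pair(0, a), pair(pair(g(pair(0, 0), pair(0, a)), g(pair(pair(pair(0, 0), pair(0, 0)), a), pair(pair(pair(0, 0), 0), pair(pair(0, 0), pair(0, a))))), a)), pair(g(pair(pair(pair(0, a), a), a), pair(a, a)), pair(pair(g(pair(a, a), pair(0, pair(a, pair(0, 0)))), a), pair(0, 0)))):
1. pair(g(pair(0, a), pair(pair(g(pair(0, 0), pair(0, a)), g(pair(pair(pair(0, 0), pair(0, 0)), a), pair(pair(pair(0, 0), 0), pair(pair(0, 0), pair(0, a))))), a)), pair(g(pair(pair(pair(0, a), a), a), pair(a, a)), pair(pair(g(pair(a, a), pair(0, pair(a, pair(0, 0)))), a), pair(0, 0))))  →  pair(a, pair(g(pair(pair(pair(0, a), a), a), pair(a, a)), pair(pair(g(pair(a, a), pair(0, pair(a, pair(0, 0)))), a), pair(0, 0))))   [R3 at 1]
2. pair(a, pair(g(pair(pair(pair(0, a), a), a), pair(a, a)), pair(pair(g(pair(a, a), pair(0, pair(a, pair(0, 0)))), a), pair(0, 0))))  →  pair(a, pair(a, pair(pair(g(pair(a, a), pair(0, pair(a, pair(0, 0)))), a), pair(0, 0))))   [R3 at 2.1]
3. pair(a, pair(a, pair(pair(g(pair(a, a), pair(0, pair(a, pair(0, 0)))), a), pair(0, 0))))  →  pair(a, pair(a, pair(pair(a, a), pair(0, 0))))   [R3 at 2.2.1.1]

no — NF(t₁) = pair(pair(pair(a, pair(0, a)), pair(0, a)), 0), NF(t₂) = pair(a, pair(a, pair(pair(a, a), pair(0, 0))))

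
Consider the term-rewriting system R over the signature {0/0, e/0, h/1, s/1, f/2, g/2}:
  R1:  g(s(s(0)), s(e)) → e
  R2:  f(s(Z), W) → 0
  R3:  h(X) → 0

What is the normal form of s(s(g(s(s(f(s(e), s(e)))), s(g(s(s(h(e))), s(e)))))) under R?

s(s(e))

1. s(s(g(s(s(f(s(e), s(e)))), s(g(s(s(h(e))), s(e))))))  →  s(s(g(s(s(0)), s(g(s(s(h(e))), s(e))))))   [R2 at 1.1.1.1.1]
2. s(s(g(s(s(0)), s(g(s(s(h(e))), s(e))))))  →  s(s(g(s(s(0)), s(g(s(s(0)), s(e))))))   [R3 at 1.1.2.1.1.1.1]
3. s(s(g(s(s(0)), s(g(s(s(0)), s(e))))))  →  s(s(g(s(s(0)), s(e))))   [R1 at 1.1.2.1]
4. s(s(g(s(s(0)), s(e))))  →  s(s(e))   [R1 at 1.1]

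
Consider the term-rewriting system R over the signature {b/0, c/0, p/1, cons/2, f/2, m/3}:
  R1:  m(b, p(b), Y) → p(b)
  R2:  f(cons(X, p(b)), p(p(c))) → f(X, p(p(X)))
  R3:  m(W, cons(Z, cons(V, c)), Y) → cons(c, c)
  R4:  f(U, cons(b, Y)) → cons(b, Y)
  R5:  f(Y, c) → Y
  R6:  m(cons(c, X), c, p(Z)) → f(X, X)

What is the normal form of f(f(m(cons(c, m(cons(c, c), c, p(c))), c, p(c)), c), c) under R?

c

1. f(f(m(cons(c, m(cons(c, c), c, p(c))), c, p(c)), c), c)  →  f(m(cons(c, m(cons(c, c), c, p(c))), c, p(c)), c)   [R5 at ε]
2. f(m(cons(c, m(cons(c, c), c, p(c))), c, p(c)), c)  →  m(cons(c, m(cons(c, c), c, p(c))), c, p(c))   [R5 at ε]
3. m(cons(c, m(cons(c, c), c, p(c))), c, p(c))  →  f(m(cons(c, c), c, p(c)), m(cons(c, c), c, p(c)))   [R6 at ε]
4. f(m(cons(c, c), c, p(c)), m(cons(c, c), c, p(c)))  →  f(f(c, c), m(cons(c, c), c, p(c)))   [R6 at 1]
5. f(f(c, c), m(cons(c, c), c, p(c)))  →  f(c, m(cons(c, c), c, p(c)))   [R5 at 1]
6. f(c, m(cons(c, c), c, p(c)))  →  f(c, f(c, c))   [R6 at 2]
7. f(c, f(c, c))  →  f(c, c)   [R5 at 2]
8. f(c, c)  →  c   [R5 at ε]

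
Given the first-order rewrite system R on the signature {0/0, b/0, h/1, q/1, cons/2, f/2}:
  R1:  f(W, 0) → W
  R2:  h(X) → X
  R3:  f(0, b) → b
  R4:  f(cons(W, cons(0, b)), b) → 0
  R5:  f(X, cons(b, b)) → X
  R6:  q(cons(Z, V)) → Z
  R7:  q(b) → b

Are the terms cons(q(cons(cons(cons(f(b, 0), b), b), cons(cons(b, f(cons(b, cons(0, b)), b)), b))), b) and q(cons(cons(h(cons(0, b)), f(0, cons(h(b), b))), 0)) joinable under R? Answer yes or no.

no — NF(t₁) = cons(cons(cons(b, b), b), b), NF(t₂) = cons(cons(0, b), 0)

Reduce t₁ = cons(q(cons(cons(cons(f(b, 0), b), b), cons(cons(b, f(cons(b, cons(0, b)), b)), b))), b):
1. cons(q(cons(cons(cons(f(b, 0), b), b), cons(cons(b, f(cons(b, cons(0, b)), b)), b))), b)  →  cons(cons(cons(f(b, 0), b), b), b)   [R6 at 1]
2. cons(cons(cons(f(b, 0), b), b), b)  →  cons(cons(cons(b, b), b), b)   [R1 at 1.1.1]

Reduce t₂ = q(cons(cons(h(cons(0, b)), f(0, cons(h(b), b))), 0)):
1. q(cons(cons(h(cons(0, b)), f(0, cons(h(b), b))), 0))  →  cons(h(cons(0, b)), f(0, cons(h(b), b)))   [R6 at ε]
2. cons(h(cons(0, b)), f(0, cons(h(b), b)))  →  cons(cons(0, b), f(0, cons(h(b), b)))   [R2 at 1]
3. cons(cons(0, b), f(0, cons(h(b), b)))  →  cons(cons(0, b), f(0, cons(b, b)))   [R2 at 2.2.1]
4. cons(cons(0, b), f(0, cons(b, b)))  →  cons(cons(0, b), 0)   [R5 at 2]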